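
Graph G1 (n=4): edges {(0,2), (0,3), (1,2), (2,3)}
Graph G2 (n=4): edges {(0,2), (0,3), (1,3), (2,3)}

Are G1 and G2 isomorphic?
Yes, isomorphic

The graphs are isomorphic.
One valid mapping φ: V(G1) → V(G2): 0→0, 1→1, 2→3, 3→2

Verify φ preserves adjacency — for each edge of G1, its image is an edge of G2:
  (0,2) → (φ(0),φ(2)) = (0,3) ∈ E(G2) ✓
  (0,3) → (φ(0),φ(3)) = (0,2) ∈ E(G2) ✓
  (1,2) → (φ(1),φ(2)) = (1,3) ∈ E(G2) ✓
  (2,3) → (φ(2),φ(3)) = (2,3) ∈ E(G2) ✓
All 4 edges of G1 map to edges of G2, and |E(G1)| = |E(G2)| = 4, so φ is a bijection on edges as well as vertices. Hence G1 ≅ G2.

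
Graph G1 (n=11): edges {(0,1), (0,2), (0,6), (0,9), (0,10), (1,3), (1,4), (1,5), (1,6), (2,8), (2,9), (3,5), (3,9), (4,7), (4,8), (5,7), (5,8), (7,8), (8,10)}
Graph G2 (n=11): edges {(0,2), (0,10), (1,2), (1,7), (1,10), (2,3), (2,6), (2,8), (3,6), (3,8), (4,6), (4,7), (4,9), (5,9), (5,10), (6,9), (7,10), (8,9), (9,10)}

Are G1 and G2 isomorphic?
Yes, isomorphic

The graphs are isomorphic.
One valid mapping φ: V(G1) → V(G2): 0→10, 1→9, 2→1, 3→4, 4→8, 5→6, 6→5, 7→3, 8→2, 9→7, 10→0

Verify φ preserves adjacency — for each edge of G1, its image is an edge of G2:
  (0,1) → (φ(0),φ(1)) = (9,10) ∈ E(G2) ✓
  (0,2) → (φ(0),φ(2)) = (1,10) ∈ E(G2) ✓
  (0,6) → (φ(0),φ(6)) = (5,10) ∈ E(G2) ✓
  (0,9) → (φ(0),φ(9)) = (7,10) ∈ E(G2) ✓
  (0,10) → (φ(0),φ(10)) = (0,10) ∈ E(G2) ✓
  (1,3) → (φ(1),φ(3)) = (4,9) ∈ E(G2) ✓
  (1,4) → (φ(1),φ(4)) = (8,9) ∈ E(G2) ✓
  (1,5) → (φ(1),φ(5)) = (6,9) ∈ E(G2) ✓
  (1,6) → (φ(1),φ(6)) = (5,9) ∈ E(G2) ✓
  (2,8) → (φ(2),φ(8)) = (1,2) ∈ E(G2) ✓
  (2,9) → (φ(2),φ(9)) = (1,7) ∈ E(G2) ✓
  (3,5) → (φ(3),φ(5)) = (4,6) ∈ E(G2) ✓
  (3,9) → (φ(3),φ(9)) = (4,7) ∈ E(G2) ✓
  (4,7) → (φ(4),φ(7)) = (3,8) ∈ E(G2) ✓
  (4,8) → (φ(4),φ(8)) = (2,8) ∈ E(G2) ✓
  (5,7) → (φ(5),φ(7)) = (3,6) ∈ E(G2) ✓
  (5,8) → (φ(5),φ(8)) = (2,6) ∈ E(G2) ✓
  (7,8) → (φ(7),φ(8)) = (2,3) ∈ E(G2) ✓
  (8,10) → (φ(8),φ(10)) = (0,2) ∈ E(G2) ✓
All 19 edges of G1 map to edges of G2, and |E(G1)| = |E(G2)| = 19, so φ is a bijection on edges as well as vertices. Hence G1 ≅ G2.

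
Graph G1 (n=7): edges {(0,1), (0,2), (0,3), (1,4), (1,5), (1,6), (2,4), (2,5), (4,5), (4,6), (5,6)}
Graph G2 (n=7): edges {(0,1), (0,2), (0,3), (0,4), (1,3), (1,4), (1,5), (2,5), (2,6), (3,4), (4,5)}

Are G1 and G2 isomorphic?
Yes, isomorphic

The graphs are isomorphic.
One valid mapping φ: V(G1) → V(G2): 0→2, 1→0, 2→5, 3→6, 4→4, 5→1, 6→3

Verify φ preserves adjacency — for each edge of G1, its image is an edge of G2:
  (0,1) → (φ(0),φ(1)) = (0,2) ∈ E(G2) ✓
  (0,2) → (φ(0),φ(2)) = (2,5) ∈ E(G2) ✓
  (0,3) → (φ(0),φ(3)) = (2,6) ∈ E(G2) ✓
  (1,4) → (φ(1),φ(4)) = (0,4) ∈ E(G2) ✓
  (1,5) → (φ(1),φ(5)) = (0,1) ∈ E(G2) ✓
  (1,6) → (φ(1),φ(6)) = (0,3) ∈ E(G2) ✓
  (2,4) → (φ(2),φ(4)) = (4,5) ∈ E(G2) ✓
  (2,5) → (φ(2),φ(5)) = (1,5) ∈ E(G2) ✓
  (4,5) → (φ(4),φ(5)) = (1,4) ∈ E(G2) ✓
  (4,6) → (φ(4),φ(6)) = (3,4) ∈ E(G2) ✓
  (5,6) → (φ(5),φ(6)) = (1,3) ∈ E(G2) ✓
All 11 edges of G1 map to edges of G2, and |E(G1)| = |E(G2)| = 11, so φ is a bijection on edges as well as vertices. Hence G1 ≅ G2.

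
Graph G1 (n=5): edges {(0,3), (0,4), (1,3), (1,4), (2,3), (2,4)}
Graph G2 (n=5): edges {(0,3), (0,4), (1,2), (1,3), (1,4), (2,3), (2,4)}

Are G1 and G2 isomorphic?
No, not isomorphic

The graphs are NOT isomorphic.

Counting edges: G1 has 6 edge(s); G2 has 7 edge(s).
Edge count is an isomorphism invariant (a bijection on vertices induces a bijection on edges), so differing edge counts rule out isomorphism.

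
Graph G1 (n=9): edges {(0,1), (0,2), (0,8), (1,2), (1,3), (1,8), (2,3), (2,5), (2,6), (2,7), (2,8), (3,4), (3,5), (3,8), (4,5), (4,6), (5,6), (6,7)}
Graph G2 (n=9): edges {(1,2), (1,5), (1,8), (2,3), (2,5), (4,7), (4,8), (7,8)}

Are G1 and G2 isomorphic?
No, not isomorphic

The graphs are NOT isomorphic.

Connected components of G1: 1 component(s) with vertex sets [[0, 1, 2, 3, 4, 5, 6, 7, 8]], sizes [9].
Connected components of G2: 3 component(s) with vertex sets [[0], [6], [1, 2, 3, 4, 5, 7, 8]], sizes [1, 1, 7].
The number of connected components (and the multiset of component sizes) is an isomorphism invariant — an isomorphism maps each component of G1 bijectively onto a component of G2. Since G1 has 1 component(s) and G2 has 3, they cannot be isomorphic.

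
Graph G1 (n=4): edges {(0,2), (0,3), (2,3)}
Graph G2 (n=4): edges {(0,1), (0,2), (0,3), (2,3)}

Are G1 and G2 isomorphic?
No, not isomorphic

The graphs are NOT isomorphic.

Counting edges: G1 has 3 edge(s); G2 has 4 edge(s).
Edge count is an isomorphism invariant (a bijection on vertices induces a bijection on edges), so differing edge counts rule out isomorphism.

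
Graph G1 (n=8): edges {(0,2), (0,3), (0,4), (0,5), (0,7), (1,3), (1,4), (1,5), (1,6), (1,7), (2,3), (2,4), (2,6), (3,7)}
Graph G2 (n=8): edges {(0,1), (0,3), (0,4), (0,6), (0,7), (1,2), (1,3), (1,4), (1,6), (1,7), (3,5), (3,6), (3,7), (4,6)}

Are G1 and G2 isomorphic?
No, not isomorphic

The graphs are NOT isomorphic.

Counting triangles (3-cliques): G1 has 4, G2 has 10.
Triangle count is an isomorphism invariant, so differing triangle counts rule out isomorphism.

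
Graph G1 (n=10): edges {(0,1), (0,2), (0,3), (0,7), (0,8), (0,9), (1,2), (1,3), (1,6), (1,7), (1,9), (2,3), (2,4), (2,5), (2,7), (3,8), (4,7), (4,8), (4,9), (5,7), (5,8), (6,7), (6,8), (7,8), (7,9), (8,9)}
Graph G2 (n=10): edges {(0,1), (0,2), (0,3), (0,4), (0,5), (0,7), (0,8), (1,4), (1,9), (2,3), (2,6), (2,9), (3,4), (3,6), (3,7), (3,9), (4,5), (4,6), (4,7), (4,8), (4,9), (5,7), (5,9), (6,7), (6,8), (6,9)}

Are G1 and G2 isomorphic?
Yes, isomorphic

The graphs are isomorphic.
One valid mapping φ: V(G1) → V(G2): 0→3, 1→6, 2→9, 3→2, 4→5, 5→1, 6→8, 7→4, 8→0, 9→7

Verify φ preserves adjacency — for each edge of G1, its image is an edge of G2:
  (0,1) → (φ(0),φ(1)) = (3,6) ∈ E(G2) ✓
  (0,2) → (φ(0),φ(2)) = (3,9) ∈ E(G2) ✓
  (0,3) → (φ(0),φ(3)) = (2,3) ∈ E(G2) ✓
  (0,7) → (φ(0),φ(7)) = (3,4) ∈ E(G2) ✓
  (0,8) → (φ(0),φ(8)) = (0,3) ∈ E(G2) ✓
  (0,9) → (φ(0),φ(9)) = (3,7) ∈ E(G2) ✓
  (1,2) → (φ(1),φ(2)) = (6,9) ∈ E(G2) ✓
  (1,3) → (φ(1),φ(3)) = (2,6) ∈ E(G2) ✓
  (1,6) → (φ(1),φ(6)) = (6,8) ∈ E(G2) ✓
  (1,7) → (φ(1),φ(7)) = (4,6) ∈ E(G2) ✓
  (1,9) → (φ(1),φ(9)) = (6,7) ∈ E(G2) ✓
  (2,3) → (φ(2),φ(3)) = (2,9) ∈ E(G2) ✓
  (2,4) → (φ(2),φ(4)) = (5,9) ∈ E(G2) ✓
  (2,5) → (φ(2),φ(5)) = (1,9) ∈ E(G2) ✓
  (2,7) → (φ(2),φ(7)) = (4,9) ∈ E(G2) ✓
  (3,8) → (φ(3),φ(8)) = (0,2) ∈ E(G2) ✓
  (4,7) → (φ(4),φ(7)) = (4,5) ∈ E(G2) ✓
  (4,8) → (φ(4),φ(8)) = (0,5) ∈ E(G2) ✓
  (4,9) → (φ(4),φ(9)) = (5,7) ∈ E(G2) ✓
  (5,7) → (φ(5),φ(7)) = (1,4) ∈ E(G2) ✓
  (5,8) → (φ(5),φ(8)) = (0,1) ∈ E(G2) ✓
  (6,7) → (φ(6),φ(7)) = (4,8) ∈ E(G2) ✓
  (6,8) → (φ(6),φ(8)) = (0,8) ∈ E(G2) ✓
  (7,8) → (φ(7),φ(8)) = (0,4) ∈ E(G2) ✓
  (7,9) → (φ(7),φ(9)) = (4,7) ∈ E(G2) ✓
  (8,9) → (φ(8),φ(9)) = (0,7) ∈ E(G2) ✓
All 26 edges of G1 map to edges of G2, and |E(G1)| = |E(G2)| = 26, so φ is a bijection on edges as well as vertices. Hence G1 ≅ G2.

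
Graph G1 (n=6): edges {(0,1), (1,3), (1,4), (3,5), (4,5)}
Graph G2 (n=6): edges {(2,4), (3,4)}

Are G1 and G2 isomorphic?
No, not isomorphic

The graphs are NOT isomorphic.

Connected components of G1: 2 component(s) with vertex sets [[2], [0, 1, 3, 4, 5]], sizes [1, 5].
Connected components of G2: 4 component(s) with vertex sets [[0], [1], [5], [2, 3, 4]], sizes [1, 1, 1, 3].
The number of connected components (and the multiset of component sizes) is an isomorphism invariant — an isomorphism maps each component of G1 bijectively onto a component of G2. Since G1 has 2 component(s) and G2 has 4, they cannot be isomorphic.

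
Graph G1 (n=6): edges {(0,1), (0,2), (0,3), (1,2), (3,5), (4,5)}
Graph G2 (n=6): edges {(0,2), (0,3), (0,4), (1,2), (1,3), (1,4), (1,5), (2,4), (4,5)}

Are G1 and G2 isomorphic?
No, not isomorphic

The graphs are NOT isomorphic.

Degrees in G1: deg(0)=3, deg(1)=2, deg(2)=2, deg(3)=2, deg(4)=1, deg(5)=2.
Sorted degree sequence of G1: [3, 2, 2, 2, 2, 1].
Degrees in G2: deg(0)=3, deg(1)=4, deg(2)=3, deg(3)=2, deg(4)=4, deg(5)=2.
Sorted degree sequence of G2: [4, 4, 3, 3, 2, 2].
The (sorted) degree sequence is an isomorphism invariant, so since G1 and G2 have different degree sequences they cannot be isomorphic.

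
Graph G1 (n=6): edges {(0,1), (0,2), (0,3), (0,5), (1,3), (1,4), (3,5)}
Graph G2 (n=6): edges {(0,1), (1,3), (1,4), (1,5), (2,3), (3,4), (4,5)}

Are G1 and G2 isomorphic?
Yes, isomorphic

The graphs are isomorphic.
One valid mapping φ: V(G1) → V(G2): 0→1, 1→3, 2→0, 3→4, 4→2, 5→5

Verify φ preserves adjacency — for each edge of G1, its image is an edge of G2:
  (0,1) → (φ(0),φ(1)) = (1,3) ∈ E(G2) ✓
  (0,2) → (φ(0),φ(2)) = (0,1) ∈ E(G2) ✓
  (0,3) → (φ(0),φ(3)) = (1,4) ∈ E(G2) ✓
  (0,5) → (φ(0),φ(5)) = (1,5) ∈ E(G2) ✓
  (1,3) → (φ(1),φ(3)) = (3,4) ∈ E(G2) ✓
  (1,4) → (φ(1),φ(4)) = (2,3) ∈ E(G2) ✓
  (3,5) → (φ(3),φ(5)) = (4,5) ∈ E(G2) ✓
All 7 edges of G1 map to edges of G2, and |E(G1)| = |E(G2)| = 7, so φ is a bijection on edges as well as vertices. Hence G1 ≅ G2.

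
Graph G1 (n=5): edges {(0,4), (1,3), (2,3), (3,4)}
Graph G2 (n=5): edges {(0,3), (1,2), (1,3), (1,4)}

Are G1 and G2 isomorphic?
Yes, isomorphic

The graphs are isomorphic.
One valid mapping φ: V(G1) → V(G2): 0→0, 1→4, 2→2, 3→1, 4→3

Verify φ preserves adjacency — for each edge of G1, its image is an edge of G2:
  (0,4) → (φ(0),φ(4)) = (0,3) ∈ E(G2) ✓
  (1,3) → (φ(1),φ(3)) = (1,4) ∈ E(G2) ✓
  (2,3) → (φ(2),φ(3)) = (1,2) ∈ E(G2) ✓
  (3,4) → (φ(3),φ(4)) = (1,3) ∈ E(G2) ✓
All 4 edges of G1 map to edges of G2, and |E(G1)| = |E(G2)| = 4, so φ is a bijection on edges as well as vertices. Hence G1 ≅ G2.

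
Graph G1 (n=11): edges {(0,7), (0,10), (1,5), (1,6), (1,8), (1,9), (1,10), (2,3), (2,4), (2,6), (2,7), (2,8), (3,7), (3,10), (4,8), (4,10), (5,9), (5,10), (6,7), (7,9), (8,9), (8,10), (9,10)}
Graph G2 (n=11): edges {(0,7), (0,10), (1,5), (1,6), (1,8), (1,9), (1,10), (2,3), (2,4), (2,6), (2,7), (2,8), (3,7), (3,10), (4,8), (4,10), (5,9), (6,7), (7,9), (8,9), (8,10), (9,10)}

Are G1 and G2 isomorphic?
No, not isomorphic

The graphs are NOT isomorphic.

Counting edges: G1 has 23 edge(s); G2 has 22 edge(s).
Edge count is an isomorphism invariant (a bijection on vertices induces a bijection on edges), so differing edge counts rule out isomorphism.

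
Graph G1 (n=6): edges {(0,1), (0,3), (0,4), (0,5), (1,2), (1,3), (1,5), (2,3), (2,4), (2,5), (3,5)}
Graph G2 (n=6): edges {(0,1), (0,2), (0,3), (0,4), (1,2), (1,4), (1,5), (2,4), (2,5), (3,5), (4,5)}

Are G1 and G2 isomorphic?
Yes, isomorphic

The graphs are isomorphic.
One valid mapping φ: V(G1) → V(G2): 0→0, 1→2, 2→5, 3→4, 4→3, 5→1

Verify φ preserves adjacency — for each edge of G1, its image is an edge of G2:
  (0,1) → (φ(0),φ(1)) = (0,2) ∈ E(G2) ✓
  (0,3) → (φ(0),φ(3)) = (0,4) ∈ E(G2) ✓
  (0,4) → (φ(0),φ(4)) = (0,3) ∈ E(G2) ✓
  (0,5) → (φ(0),φ(5)) = (0,1) ∈ E(G2) ✓
  (1,2) → (φ(1),φ(2)) = (2,5) ∈ E(G2) ✓
  (1,3) → (φ(1),φ(3)) = (2,4) ∈ E(G2) ✓
  (1,5) → (φ(1),φ(5)) = (1,2) ∈ E(G2) ✓
  (2,3) → (φ(2),φ(3)) = (4,5) ∈ E(G2) ✓
  (2,4) → (φ(2),φ(4)) = (3,5) ∈ E(G2) ✓
  (2,5) → (φ(2),φ(5)) = (1,5) ∈ E(G2) ✓
  (3,5) → (φ(3),φ(5)) = (1,4) ∈ E(G2) ✓
All 11 edges of G1 map to edges of G2, and |E(G1)| = |E(G2)| = 11, so φ is a bijection on edges as well as vertices. Hence G1 ≅ G2.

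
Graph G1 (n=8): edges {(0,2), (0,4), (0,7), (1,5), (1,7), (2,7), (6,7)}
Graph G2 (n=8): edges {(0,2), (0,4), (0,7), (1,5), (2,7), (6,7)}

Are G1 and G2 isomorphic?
No, not isomorphic

The graphs are NOT isomorphic.

Counting edges: G1 has 7 edge(s); G2 has 6 edge(s).
Edge count is an isomorphism invariant (a bijection on vertices induces a bijection on edges), so differing edge counts rule out isomorphism.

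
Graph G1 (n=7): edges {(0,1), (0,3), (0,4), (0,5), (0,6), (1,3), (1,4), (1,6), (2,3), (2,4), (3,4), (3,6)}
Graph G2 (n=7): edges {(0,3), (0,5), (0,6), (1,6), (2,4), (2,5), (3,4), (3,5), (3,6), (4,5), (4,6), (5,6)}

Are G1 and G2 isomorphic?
Yes, isomorphic

The graphs are isomorphic.
One valid mapping φ: V(G1) → V(G2): 0→6, 1→3, 2→2, 3→5, 4→4, 5→1, 6→0

Verify φ preserves adjacency — for each edge of G1, its image is an edge of G2:
  (0,1) → (φ(0),φ(1)) = (3,6) ∈ E(G2) ✓
  (0,3) → (φ(0),φ(3)) = (5,6) ∈ E(G2) ✓
  (0,4) → (φ(0),φ(4)) = (4,6) ∈ E(G2) ✓
  (0,5) → (φ(0),φ(5)) = (1,6) ∈ E(G2) ✓
  (0,6) → (φ(0),φ(6)) = (0,6) ∈ E(G2) ✓
  (1,3) → (φ(1),φ(3)) = (3,5) ∈ E(G2) ✓
  (1,4) → (φ(1),φ(4)) = (3,4) ∈ E(G2) ✓
  (1,6) → (φ(1),φ(6)) = (0,3) ∈ E(G2) ✓
  (2,3) → (φ(2),φ(3)) = (2,5) ∈ E(G2) ✓
  (2,4) → (φ(2),φ(4)) = (2,4) ∈ E(G2) ✓
  (3,4) → (φ(3),φ(4)) = (4,5) ∈ E(G2) ✓
  (3,6) → (φ(3),φ(6)) = (0,5) ∈ E(G2) ✓
All 12 edges of G1 map to edges of G2, and |E(G1)| = |E(G2)| = 12, so φ is a bijection on edges as well as vertices. Hence G1 ≅ G2.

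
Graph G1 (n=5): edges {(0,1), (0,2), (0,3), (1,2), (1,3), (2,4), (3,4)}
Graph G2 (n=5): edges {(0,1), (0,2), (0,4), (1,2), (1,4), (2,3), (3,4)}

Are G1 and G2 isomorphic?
Yes, isomorphic

The graphs are isomorphic.
One valid mapping φ: V(G1) → V(G2): 0→0, 1→1, 2→2, 3→4, 4→3

Verify φ preserves adjacency — for each edge of G1, its image is an edge of G2:
  (0,1) → (φ(0),φ(1)) = (0,1) ∈ E(G2) ✓
  (0,2) → (φ(0),φ(2)) = (0,2) ∈ E(G2) ✓
  (0,3) → (φ(0),φ(3)) = (0,4) ∈ E(G2) ✓
  (1,2) → (φ(1),φ(2)) = (1,2) ∈ E(G2) ✓
  (1,3) → (φ(1),φ(3)) = (1,4) ∈ E(G2) ✓
  (2,4) → (φ(2),φ(4)) = (2,3) ∈ E(G2) ✓
  (3,4) → (φ(3),φ(4)) = (3,4) ∈ E(G2) ✓
All 7 edges of G1 map to edges of G2, and |E(G1)| = |E(G2)| = 7, so φ is a bijection on edges as well as vertices. Hence G1 ≅ G2.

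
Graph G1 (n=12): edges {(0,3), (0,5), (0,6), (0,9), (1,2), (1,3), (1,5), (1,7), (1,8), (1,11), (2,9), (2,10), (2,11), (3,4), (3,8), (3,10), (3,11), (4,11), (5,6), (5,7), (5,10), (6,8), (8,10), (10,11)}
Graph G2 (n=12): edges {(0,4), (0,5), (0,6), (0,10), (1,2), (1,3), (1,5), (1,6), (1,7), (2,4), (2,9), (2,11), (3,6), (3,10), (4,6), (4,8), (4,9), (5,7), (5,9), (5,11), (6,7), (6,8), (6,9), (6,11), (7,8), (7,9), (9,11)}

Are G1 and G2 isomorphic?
No, not isomorphic

The graphs are NOT isomorphic.

Counting triangles (3-cliques): G1 has 9, G2 has 13.
Triangle count is an isomorphism invariant, so differing triangle counts rule out isomorphism.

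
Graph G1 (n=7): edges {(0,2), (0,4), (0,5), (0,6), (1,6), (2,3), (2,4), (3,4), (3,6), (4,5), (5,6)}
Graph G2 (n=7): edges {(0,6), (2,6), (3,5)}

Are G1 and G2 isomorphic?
No, not isomorphic

The graphs are NOT isomorphic.

Connected components of G1: 1 component(s) with vertex sets [[0, 1, 2, 3, 4, 5, 6]], sizes [7].
Connected components of G2: 4 component(s) with vertex sets [[1], [4], [3, 5], [0, 2, 6]], sizes [1, 1, 2, 3].
The number of connected components (and the multiset of component sizes) is an isomorphism invariant — an isomorphism maps each component of G1 bijectively onto a component of G2. Since G1 has 1 component(s) and G2 has 4, they cannot be isomorphic.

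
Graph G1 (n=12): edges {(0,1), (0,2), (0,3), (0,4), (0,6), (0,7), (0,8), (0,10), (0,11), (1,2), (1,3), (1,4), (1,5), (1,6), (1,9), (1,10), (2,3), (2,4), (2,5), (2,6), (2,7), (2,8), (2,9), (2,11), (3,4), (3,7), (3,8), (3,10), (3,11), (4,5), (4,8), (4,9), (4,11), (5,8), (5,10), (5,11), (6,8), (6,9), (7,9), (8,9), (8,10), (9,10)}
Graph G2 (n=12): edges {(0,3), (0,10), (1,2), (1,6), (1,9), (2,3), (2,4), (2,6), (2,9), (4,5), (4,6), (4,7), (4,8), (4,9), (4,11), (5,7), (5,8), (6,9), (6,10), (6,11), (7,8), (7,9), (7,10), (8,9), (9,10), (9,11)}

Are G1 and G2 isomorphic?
No, not isomorphic

The graphs are NOT isomorphic.

Degrees in G1: deg(0)=9, deg(1)=8, deg(2)=10, deg(3)=8, deg(4)=8, deg(5)=6, deg(6)=5, deg(7)=4, deg(8)=8, deg(9)=7, deg(10)=6, deg(11)=5.
Sorted degree sequence of G1: [10, 9, 8, 8, 8, 8, 7, 6, 6, 5, 5, 4].
Degrees in G2: deg(0)=2, deg(1)=3, deg(2)=5, deg(3)=2, deg(4)=7, deg(5)=3, deg(6)=6, deg(7)=5, deg(8)=4, deg(9)=8, deg(10)=4, deg(11)=3.
Sorted degree sequence of G2: [8, 7, 6, 5, 5, 4, 4, 3, 3, 3, 2, 2].
The (sorted) degree sequence is an isomorphism invariant, so since G1 and G2 have different degree sequences they cannot be isomorphic.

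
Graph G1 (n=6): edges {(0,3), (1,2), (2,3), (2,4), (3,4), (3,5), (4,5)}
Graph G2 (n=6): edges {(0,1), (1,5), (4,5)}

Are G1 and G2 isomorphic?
No, not isomorphic

The graphs are NOT isomorphic.

Connected components of G1: 1 component(s) with vertex sets [[0, 1, 2, 3, 4, 5]], sizes [6].
Connected components of G2: 3 component(s) with vertex sets [[2], [3], [0, 1, 4, 5]], sizes [1, 1, 4].
The number of connected components (and the multiset of component sizes) is an isomorphism invariant — an isomorphism maps each component of G1 bijectively onto a component of G2. Since G1 has 1 component(s) and G2 has 3, they cannot be isomorphic.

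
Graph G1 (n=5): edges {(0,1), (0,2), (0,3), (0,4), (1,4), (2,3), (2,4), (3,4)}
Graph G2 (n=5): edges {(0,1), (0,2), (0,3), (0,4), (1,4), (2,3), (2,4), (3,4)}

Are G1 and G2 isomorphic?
Yes, isomorphic

The graphs are isomorphic.
One valid mapping φ: V(G1) → V(G2): 0→0, 1→1, 2→3, 3→2, 4→4

Verify φ preserves adjacency — for each edge of G1, its image is an edge of G2:
  (0,1) → (φ(0),φ(1)) = (0,1) ∈ E(G2) ✓
  (0,2) → (φ(0),φ(2)) = (0,3) ∈ E(G2) ✓
  (0,3) → (φ(0),φ(3)) = (0,2) ∈ E(G2) ✓
  (0,4) → (φ(0),φ(4)) = (0,4) ∈ E(G2) ✓
  (1,4) → (φ(1),φ(4)) = (1,4) ∈ E(G2) ✓
  (2,3) → (φ(2),φ(3)) = (2,3) ∈ E(G2) ✓
  (2,4) → (φ(2),φ(4)) = (3,4) ∈ E(G2) ✓
  (3,4) → (φ(3),φ(4)) = (2,4) ∈ E(G2) ✓
All 8 edges of G1 map to edges of G2, and |E(G1)| = |E(G2)| = 8, so φ is a bijection on edges as well as vertices. Hence G1 ≅ G2.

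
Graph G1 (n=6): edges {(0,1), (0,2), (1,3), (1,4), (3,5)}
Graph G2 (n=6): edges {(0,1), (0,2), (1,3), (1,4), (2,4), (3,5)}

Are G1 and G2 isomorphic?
No, not isomorphic

The graphs are NOT isomorphic.

Counting edges: G1 has 5 edge(s); G2 has 6 edge(s).
Edge count is an isomorphism invariant (a bijection on vertices induces a bijection on edges), so differing edge counts rule out isomorphism.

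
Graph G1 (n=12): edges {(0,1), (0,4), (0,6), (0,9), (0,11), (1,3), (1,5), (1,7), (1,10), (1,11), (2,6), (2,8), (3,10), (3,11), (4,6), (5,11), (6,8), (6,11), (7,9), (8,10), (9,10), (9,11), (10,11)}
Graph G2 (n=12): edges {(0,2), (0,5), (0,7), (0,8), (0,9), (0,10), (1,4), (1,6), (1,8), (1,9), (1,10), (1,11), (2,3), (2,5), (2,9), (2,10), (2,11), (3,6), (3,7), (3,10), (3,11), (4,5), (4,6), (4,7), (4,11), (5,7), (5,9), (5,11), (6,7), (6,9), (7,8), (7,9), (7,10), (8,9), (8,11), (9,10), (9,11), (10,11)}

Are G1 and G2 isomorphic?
No, not isomorphic

The graphs are NOT isomorphic.

Degrees in G1: deg(0)=5, deg(1)=6, deg(2)=2, deg(3)=3, deg(4)=2, deg(5)=2, deg(6)=5, deg(7)=2, deg(8)=3, deg(9)=4, deg(10)=5, deg(11)=7.
Sorted degree sequence of G1: [7, 6, 5, 5, 5, 4, 3, 3, 2, 2, 2, 2].
Degrees in G2: deg(0)=6, deg(1)=6, deg(2)=6, deg(3)=5, deg(4)=5, deg(5)=6, deg(6)=5, deg(7)=8, deg(8)=5, deg(9)=9, deg(10)=7, deg(11)=8.
Sorted degree sequence of G2: [9, 8, 8, 7, 6, 6, 6, 6, 5, 5, 5, 5].
The (sorted) degree sequence is an isomorphism invariant, so since G1 and G2 have different degree sequences they cannot be isomorphic.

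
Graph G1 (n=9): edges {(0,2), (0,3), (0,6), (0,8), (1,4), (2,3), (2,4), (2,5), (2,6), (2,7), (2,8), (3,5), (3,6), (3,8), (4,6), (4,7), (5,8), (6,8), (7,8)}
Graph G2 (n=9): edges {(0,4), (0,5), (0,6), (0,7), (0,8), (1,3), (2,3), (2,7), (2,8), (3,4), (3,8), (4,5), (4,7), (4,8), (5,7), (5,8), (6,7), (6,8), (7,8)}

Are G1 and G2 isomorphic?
Yes, isomorphic

The graphs are isomorphic.
One valid mapping φ: V(G1) → V(G2): 0→5, 1→1, 2→8, 3→0, 4→3, 5→6, 6→4, 7→2, 8→7

Verify φ preserves adjacency — for each edge of G1, its image is an edge of G2:
  (0,2) → (φ(0),φ(2)) = (5,8) ∈ E(G2) ✓
  (0,3) → (φ(0),φ(3)) = (0,5) ∈ E(G2) ✓
  (0,6) → (φ(0),φ(6)) = (4,5) ∈ E(G2) ✓
  (0,8) → (φ(0),φ(8)) = (5,7) ∈ E(G2) ✓
  (1,4) → (φ(1),φ(4)) = (1,3) ∈ E(G2) ✓
  (2,3) → (φ(2),φ(3)) = (0,8) ∈ E(G2) ✓
  (2,4) → (φ(2),φ(4)) = (3,8) ∈ E(G2) ✓
  (2,5) → (φ(2),φ(5)) = (6,8) ∈ E(G2) ✓
  (2,6) → (φ(2),φ(6)) = (4,8) ∈ E(G2) ✓
  (2,7) → (φ(2),φ(7)) = (2,8) ∈ E(G2) ✓
  (2,8) → (φ(2),φ(8)) = (7,8) ∈ E(G2) ✓
  (3,5) → (φ(3),φ(5)) = (0,6) ∈ E(G2) ✓
  (3,6) → (φ(3),φ(6)) = (0,4) ∈ E(G2) ✓
  (3,8) → (φ(3),φ(8)) = (0,7) ∈ E(G2) ✓
  (4,6) → (φ(4),φ(6)) = (3,4) ∈ E(G2) ✓
  (4,7) → (φ(4),φ(7)) = (2,3) ∈ E(G2) ✓
  (5,8) → (φ(5),φ(8)) = (6,7) ∈ E(G2) ✓
  (6,8) → (φ(6),φ(8)) = (4,7) ∈ E(G2) ✓
  (7,8) → (φ(7),φ(8)) = (2,7) ∈ E(G2) ✓
All 19 edges of G1 map to edges of G2, and |E(G1)| = |E(G2)| = 19, so φ is a bijection on edges as well as vertices. Hence G1 ≅ G2.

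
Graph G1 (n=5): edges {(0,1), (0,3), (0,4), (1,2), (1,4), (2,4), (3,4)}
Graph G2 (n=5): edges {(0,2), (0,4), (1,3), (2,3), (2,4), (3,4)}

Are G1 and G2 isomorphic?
No, not isomorphic

The graphs are NOT isomorphic.

Counting triangles (3-cliques): G1 has 3, G2 has 2.
Triangle count is an isomorphism invariant, so differing triangle counts rule out isomorphism.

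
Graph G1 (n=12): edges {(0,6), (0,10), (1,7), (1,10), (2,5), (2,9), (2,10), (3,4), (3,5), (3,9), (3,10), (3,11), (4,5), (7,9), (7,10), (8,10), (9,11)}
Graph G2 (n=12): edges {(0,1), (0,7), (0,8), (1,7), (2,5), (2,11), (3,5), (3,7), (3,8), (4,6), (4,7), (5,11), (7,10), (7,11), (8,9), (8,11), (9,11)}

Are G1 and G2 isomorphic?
Yes, isomorphic

The graphs are isomorphic.
One valid mapping φ: V(G1) → V(G2): 0→4, 1→1, 2→3, 3→11, 4→2, 5→5, 6→6, 7→0, 8→10, 9→8, 10→7, 11→9

Verify φ preserves adjacency — for each edge of G1, its image is an edge of G2:
  (0,6) → (φ(0),φ(6)) = (4,6) ∈ E(G2) ✓
  (0,10) → (φ(0),φ(10)) = (4,7) ∈ E(G2) ✓
  (1,7) → (φ(1),φ(7)) = (0,1) ∈ E(G2) ✓
  (1,10) → (φ(1),φ(10)) = (1,7) ∈ E(G2) ✓
  (2,5) → (φ(2),φ(5)) = (3,5) ∈ E(G2) ✓
  (2,9) → (φ(2),φ(9)) = (3,8) ∈ E(G2) ✓
  (2,10) → (φ(2),φ(10)) = (3,7) ∈ E(G2) ✓
  (3,4) → (φ(3),φ(4)) = (2,11) ∈ E(G2) ✓
  (3,5) → (φ(3),φ(5)) = (5,11) ∈ E(G2) ✓
  (3,9) → (φ(3),φ(9)) = (8,11) ∈ E(G2) ✓
  (3,10) → (φ(3),φ(10)) = (7,11) ∈ E(G2) ✓
  (3,11) → (φ(3),φ(11)) = (9,11) ∈ E(G2) ✓
  (4,5) → (φ(4),φ(5)) = (2,5) ∈ E(G2) ✓
  (7,9) → (φ(7),φ(9)) = (0,8) ∈ E(G2) ✓
  (7,10) → (φ(7),φ(10)) = (0,7) ∈ E(G2) ✓
  (8,10) → (φ(8),φ(10)) = (7,10) ∈ E(G2) ✓
  (9,11) → (φ(9),φ(11)) = (8,9) ∈ E(G2) ✓
All 17 edges of G1 map to edges of G2, and |E(G1)| = |E(G2)| = 17, so φ is a bijection on edges as well as vertices. Hence G1 ≅ G2.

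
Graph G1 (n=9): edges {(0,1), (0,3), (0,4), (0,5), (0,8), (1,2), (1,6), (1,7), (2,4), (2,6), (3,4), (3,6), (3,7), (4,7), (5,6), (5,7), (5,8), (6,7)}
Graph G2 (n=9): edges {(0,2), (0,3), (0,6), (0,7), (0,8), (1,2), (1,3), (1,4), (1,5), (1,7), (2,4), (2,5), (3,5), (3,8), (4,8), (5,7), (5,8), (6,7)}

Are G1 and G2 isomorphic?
Yes, isomorphic

The graphs are isomorphic.
One valid mapping φ: V(G1) → V(G2): 0→0, 1→2, 2→4, 3→3, 4→8, 5→7, 6→1, 7→5, 8→6

Verify φ preserves adjacency — for each edge of G1, its image is an edge of G2:
  (0,1) → (φ(0),φ(1)) = (0,2) ∈ E(G2) ✓
  (0,3) → (φ(0),φ(3)) = (0,3) ∈ E(G2) ✓
  (0,4) → (φ(0),φ(4)) = (0,8) ∈ E(G2) ✓
  (0,5) → (φ(0),φ(5)) = (0,7) ∈ E(G2) ✓
  (0,8) → (φ(0),φ(8)) = (0,6) ∈ E(G2) ✓
  (1,2) → (φ(1),φ(2)) = (2,4) ∈ E(G2) ✓
  (1,6) → (φ(1),φ(6)) = (1,2) ∈ E(G2) ✓
  (1,7) → (φ(1),φ(7)) = (2,5) ∈ E(G2) ✓
  (2,4) → (φ(2),φ(4)) = (4,8) ∈ E(G2) ✓
  (2,6) → (φ(2),φ(6)) = (1,4) ∈ E(G2) ✓
  (3,4) → (φ(3),φ(4)) = (3,8) ∈ E(G2) ✓
  (3,6) → (φ(3),φ(6)) = (1,3) ∈ E(G2) ✓
  (3,7) → (φ(3),φ(7)) = (3,5) ∈ E(G2) ✓
  (4,7) → (φ(4),φ(7)) = (5,8) ∈ E(G2) ✓
  (5,6) → (φ(5),φ(6)) = (1,7) ∈ E(G2) ✓
  (5,7) → (φ(5),φ(7)) = (5,7) ∈ E(G2) ✓
  (5,8) → (φ(5),φ(8)) = (6,7) ∈ E(G2) ✓
  (6,7) → (φ(6),φ(7)) = (1,5) ∈ E(G2) ✓
All 18 edges of G1 map to edges of G2, and |E(G1)| = |E(G2)| = 18, so φ is a bijection on edges as well as vertices. Hence G1 ≅ G2.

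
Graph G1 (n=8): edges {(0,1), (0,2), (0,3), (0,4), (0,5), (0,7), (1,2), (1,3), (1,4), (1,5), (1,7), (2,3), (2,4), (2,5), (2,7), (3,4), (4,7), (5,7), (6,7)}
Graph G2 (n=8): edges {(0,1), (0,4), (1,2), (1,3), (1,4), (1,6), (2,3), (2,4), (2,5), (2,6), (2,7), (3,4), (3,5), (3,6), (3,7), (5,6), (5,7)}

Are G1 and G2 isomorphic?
No, not isomorphic

The graphs are NOT isomorphic.

Degrees in G1: deg(0)=6, deg(1)=6, deg(2)=6, deg(3)=4, deg(4)=5, deg(5)=4, deg(6)=1, deg(7)=6.
Sorted degree sequence of G1: [6, 6, 6, 6, 5, 4, 4, 1].
Degrees in G2: deg(0)=2, deg(1)=5, deg(2)=6, deg(3)=6, deg(4)=4, deg(5)=4, deg(6)=4, deg(7)=3.
Sorted degree sequence of G2: [6, 6, 5, 4, 4, 4, 3, 2].
The (sorted) degree sequence is an isomorphism invariant, so since G1 and G2 have different degree sequences they cannot be isomorphic.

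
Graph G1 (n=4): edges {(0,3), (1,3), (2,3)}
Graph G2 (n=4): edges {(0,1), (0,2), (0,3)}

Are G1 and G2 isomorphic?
Yes, isomorphic

The graphs are isomorphic.
One valid mapping φ: V(G1) → V(G2): 0→1, 1→3, 2→2, 3→0

Verify φ preserves adjacency — for each edge of G1, its image is an edge of G2:
  (0,3) → (φ(0),φ(3)) = (0,1) ∈ E(G2) ✓
  (1,3) → (φ(1),φ(3)) = (0,3) ∈ E(G2) ✓
  (2,3) → (φ(2),φ(3)) = (0,2) ∈ E(G2) ✓
All 3 edges of G1 map to edges of G2, and |E(G1)| = |E(G2)| = 3, so φ is a bijection on edges as well as vertices. Hence G1 ≅ G2.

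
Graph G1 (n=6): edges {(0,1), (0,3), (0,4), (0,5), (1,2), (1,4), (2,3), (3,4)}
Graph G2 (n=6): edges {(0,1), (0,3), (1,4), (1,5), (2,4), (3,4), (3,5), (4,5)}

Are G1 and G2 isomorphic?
Yes, isomorphic

The graphs are isomorphic.
One valid mapping φ: V(G1) → V(G2): 0→4, 1→1, 2→0, 3→3, 4→5, 5→2

Verify φ preserves adjacency — for each edge of G1, its image is an edge of G2:
  (0,1) → (φ(0),φ(1)) = (1,4) ∈ E(G2) ✓
  (0,3) → (φ(0),φ(3)) = (3,4) ∈ E(G2) ✓
  (0,4) → (φ(0),φ(4)) = (4,5) ∈ E(G2) ✓
  (0,5) → (φ(0),φ(5)) = (2,4) ∈ E(G2) ✓
  (1,2) → (φ(1),φ(2)) = (0,1) ∈ E(G2) ✓
  (1,4) → (φ(1),φ(4)) = (1,5) ∈ E(G2) ✓
  (2,3) → (φ(2),φ(3)) = (0,3) ∈ E(G2) ✓
  (3,4) → (φ(3),φ(4)) = (3,5) ∈ E(G2) ✓
All 8 edges of G1 map to edges of G2, and |E(G1)| = |E(G2)| = 8, so φ is a bijection on edges as well as vertices. Hence G1 ≅ G2.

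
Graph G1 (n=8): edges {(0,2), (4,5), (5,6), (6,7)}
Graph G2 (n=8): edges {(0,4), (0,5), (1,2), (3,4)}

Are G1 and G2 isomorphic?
Yes, isomorphic

The graphs are isomorphic.
One valid mapping φ: V(G1) → V(G2): 0→2, 1→7, 2→1, 3→6, 4→3, 5→4, 6→0, 7→5

Verify φ preserves adjacency — for each edge of G1, its image is an edge of G2:
  (0,2) → (φ(0),φ(2)) = (1,2) ∈ E(G2) ✓
  (4,5) → (φ(4),φ(5)) = (3,4) ∈ E(G2) ✓
  (5,6) → (φ(5),φ(6)) = (0,4) ∈ E(G2) ✓
  (6,7) → (φ(6),φ(7)) = (0,5) ∈ E(G2) ✓
All 4 edges of G1 map to edges of G2, and |E(G1)| = |E(G2)| = 4, so φ is a bijection on edges as well as vertices. Hence G1 ≅ G2.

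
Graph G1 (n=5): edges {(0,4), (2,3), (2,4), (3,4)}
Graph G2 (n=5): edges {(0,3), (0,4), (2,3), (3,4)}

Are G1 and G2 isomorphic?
Yes, isomorphic

The graphs are isomorphic.
One valid mapping φ: V(G1) → V(G2): 0→2, 1→1, 2→0, 3→4, 4→3

Verify φ preserves adjacency — for each edge of G1, its image is an edge of G2:
  (0,4) → (φ(0),φ(4)) = (2,3) ∈ E(G2) ✓
  (2,3) → (φ(2),φ(3)) = (0,4) ∈ E(G2) ✓
  (2,4) → (φ(2),φ(4)) = (0,3) ∈ E(G2) ✓
  (3,4) → (φ(3),φ(4)) = (3,4) ∈ E(G2) ✓
All 4 edges of G1 map to edges of G2, and |E(G1)| = |E(G2)| = 4, so φ is a bijection on edges as well as vertices. Hence G1 ≅ G2.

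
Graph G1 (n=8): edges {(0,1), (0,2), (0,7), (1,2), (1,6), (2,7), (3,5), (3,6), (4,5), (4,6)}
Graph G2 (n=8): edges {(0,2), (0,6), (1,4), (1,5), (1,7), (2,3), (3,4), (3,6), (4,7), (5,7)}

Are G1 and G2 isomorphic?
Yes, isomorphic

The graphs are isomorphic.
One valid mapping φ: V(G1) → V(G2): 0→1, 1→4, 2→7, 3→6, 4→2, 5→0, 6→3, 7→5

Verify φ preserves adjacency — for each edge of G1, its image is an edge of G2:
  (0,1) → (φ(0),φ(1)) = (1,4) ∈ E(G2) ✓
  (0,2) → (φ(0),φ(2)) = (1,7) ∈ E(G2) ✓
  (0,7) → (φ(0),φ(7)) = (1,5) ∈ E(G2) ✓
  (1,2) → (φ(1),φ(2)) = (4,7) ∈ E(G2) ✓
  (1,6) → (φ(1),φ(6)) = (3,4) ∈ E(G2) ✓
  (2,7) → (φ(2),φ(7)) = (5,7) ∈ E(G2) ✓
  (3,5) → (φ(3),φ(5)) = (0,6) ∈ E(G2) ✓
  (3,6) → (φ(3),φ(6)) = (3,6) ∈ E(G2) ✓
  (4,5) → (φ(4),φ(5)) = (0,2) ∈ E(G2) ✓
  (4,6) → (φ(4),φ(6)) = (2,3) ∈ E(G2) ✓
All 10 edges of G1 map to edges of G2, and |E(G1)| = |E(G2)| = 10, so φ is a bijection on edges as well as vertices. Hence G1 ≅ G2.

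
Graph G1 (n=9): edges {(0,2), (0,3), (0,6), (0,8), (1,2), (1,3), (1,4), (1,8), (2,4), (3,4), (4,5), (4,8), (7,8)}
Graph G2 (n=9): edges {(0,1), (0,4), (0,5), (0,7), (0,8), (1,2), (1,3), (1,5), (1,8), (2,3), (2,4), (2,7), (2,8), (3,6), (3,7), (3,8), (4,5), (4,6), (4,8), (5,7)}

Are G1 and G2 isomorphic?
No, not isomorphic

The graphs are NOT isomorphic.

Counting triangles (3-cliques): G1 has 3, G2 has 11.
Triangle count is an isomorphism invariant, so differing triangle counts rule out isomorphism.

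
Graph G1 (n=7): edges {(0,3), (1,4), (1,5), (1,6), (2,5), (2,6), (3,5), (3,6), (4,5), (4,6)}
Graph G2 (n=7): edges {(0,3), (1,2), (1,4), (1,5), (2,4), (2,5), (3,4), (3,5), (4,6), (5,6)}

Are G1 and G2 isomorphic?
Yes, isomorphic

The graphs are isomorphic.
One valid mapping φ: V(G1) → V(G2): 0→0, 1→2, 2→6, 3→3, 4→1, 5→4, 6→5

Verify φ preserves adjacency — for each edge of G1, its image is an edge of G2:
  (0,3) → (φ(0),φ(3)) = (0,3) ∈ E(G2) ✓
  (1,4) → (φ(1),φ(4)) = (1,2) ∈ E(G2) ✓
  (1,5) → (φ(1),φ(5)) = (2,4) ∈ E(G2) ✓
  (1,6) → (φ(1),φ(6)) = (2,5) ∈ E(G2) ✓
  (2,5) → (φ(2),φ(5)) = (4,6) ∈ E(G2) ✓
  (2,6) → (φ(2),φ(6)) = (5,6) ∈ E(G2) ✓
  (3,5) → (φ(3),φ(5)) = (3,4) ∈ E(G2) ✓
  (3,6) → (φ(3),φ(6)) = (3,5) ∈ E(G2) ✓
  (4,5) → (φ(4),φ(5)) = (1,4) ∈ E(G2) ✓
  (4,6) → (φ(4),φ(6)) = (1,5) ∈ E(G2) ✓
All 10 edges of G1 map to edges of G2, and |E(G1)| = |E(G2)| = 10, so φ is a bijection on edges as well as vertices. Hence G1 ≅ G2.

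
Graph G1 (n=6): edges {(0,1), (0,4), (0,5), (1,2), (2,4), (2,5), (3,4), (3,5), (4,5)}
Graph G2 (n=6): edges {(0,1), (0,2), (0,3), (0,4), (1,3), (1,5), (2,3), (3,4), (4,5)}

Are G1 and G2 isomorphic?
Yes, isomorphic

The graphs are isomorphic.
One valid mapping φ: V(G1) → V(G2): 0→1, 1→5, 2→4, 3→2, 4→0, 5→3

Verify φ preserves adjacency — for each edge of G1, its image is an edge of G2:
  (0,1) → (φ(0),φ(1)) = (1,5) ∈ E(G2) ✓
  (0,4) → (φ(0),φ(4)) = (0,1) ∈ E(G2) ✓
  (0,5) → (φ(0),φ(5)) = (1,3) ∈ E(G2) ✓
  (1,2) → (φ(1),φ(2)) = (4,5) ∈ E(G2) ✓
  (2,4) → (φ(2),φ(4)) = (0,4) ∈ E(G2) ✓
  (2,5) → (φ(2),φ(5)) = (3,4) ∈ E(G2) ✓
  (3,4) → (φ(3),φ(4)) = (0,2) ∈ E(G2) ✓
  (3,5) → (φ(3),φ(5)) = (2,3) ∈ E(G2) ✓
  (4,5) → (φ(4),φ(5)) = (0,3) ∈ E(G2) ✓
All 9 edges of G1 map to edges of G2, and |E(G1)| = |E(G2)| = 9, so φ is a bijection on edges as well as vertices. Hence G1 ≅ G2.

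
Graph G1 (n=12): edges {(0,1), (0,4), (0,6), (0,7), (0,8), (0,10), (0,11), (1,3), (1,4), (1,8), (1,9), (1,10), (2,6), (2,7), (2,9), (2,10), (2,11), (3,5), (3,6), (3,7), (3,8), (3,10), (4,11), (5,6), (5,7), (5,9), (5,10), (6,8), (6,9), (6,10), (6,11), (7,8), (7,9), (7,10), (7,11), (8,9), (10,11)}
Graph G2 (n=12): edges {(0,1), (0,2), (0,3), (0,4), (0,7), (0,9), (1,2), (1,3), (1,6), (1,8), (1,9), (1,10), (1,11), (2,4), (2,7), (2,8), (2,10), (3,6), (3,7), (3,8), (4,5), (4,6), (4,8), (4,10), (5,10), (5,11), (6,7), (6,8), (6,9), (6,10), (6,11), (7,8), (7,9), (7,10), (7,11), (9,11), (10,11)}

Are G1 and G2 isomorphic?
Yes, isomorphic

The graphs are isomorphic.
One valid mapping φ: V(G1) → V(G2): 0→10, 1→4, 2→9, 3→8, 4→5, 5→3, 6→7, 7→1, 8→2, 9→0, 10→6, 11→11

Verify φ preserves adjacency — for each edge of G1, its image is an edge of G2:
  (0,1) → (φ(0),φ(1)) = (4,10) ∈ E(G2) ✓
  (0,4) → (φ(0),φ(4)) = (5,10) ∈ E(G2) ✓
  (0,6) → (φ(0),φ(6)) = (7,10) ∈ E(G2) ✓
  (0,7) → (φ(0),φ(7)) = (1,10) ∈ E(G2) ✓
  (0,8) → (φ(0),φ(8)) = (2,10) ∈ E(G2) ✓
  (0,10) → (φ(0),φ(10)) = (6,10) ∈ E(G2) ✓
  (0,11) → (φ(0),φ(11)) = (10,11) ∈ E(G2) ✓
  (1,3) → (φ(1),φ(3)) = (4,8) ∈ E(G2) ✓
  (1,4) → (φ(1),φ(4)) = (4,5) ∈ E(G2) ✓
  (1,8) → (φ(1),φ(8)) = (2,4) ∈ E(G2) ✓
  (1,9) → (φ(1),φ(9)) = (0,4) ∈ E(G2) ✓
  (1,10) → (φ(1),φ(10)) = (4,6) ∈ E(G2) ✓
  (2,6) → (φ(2),φ(6)) = (7,9) ∈ E(G2) ✓
  (2,7) → (φ(2),φ(7)) = (1,9) ∈ E(G2) ✓
  (2,9) → (φ(2),φ(9)) = (0,9) ∈ E(G2) ✓
  (2,10) → (φ(2),φ(10)) = (6,9) ∈ E(G2) ✓
  (2,11) → (φ(2),φ(11)) = (9,11) ∈ E(G2) ✓
  (3,5) → (φ(3),φ(5)) = (3,8) ∈ E(G2) ✓
  (3,6) → (φ(3),φ(6)) = (7,8) ∈ E(G2) ✓
  (3,7) → (φ(3),φ(7)) = (1,8) ∈ E(G2) ✓
  (3,8) → (φ(3),φ(8)) = (2,8) ∈ E(G2) ✓
  (3,10) → (φ(3),φ(10)) = (6,8) ∈ E(G2) ✓
  (4,11) → (φ(4),φ(11)) = (5,11) ∈ E(G2) ✓
  (5,6) → (φ(5),φ(6)) = (3,7) ∈ E(G2) ✓
  (5,7) → (φ(5),φ(7)) = (1,3) ∈ E(G2) ✓
  (5,9) → (φ(5),φ(9)) = (0,3) ∈ E(G2) ✓
  (5,10) → (φ(5),φ(10)) = (3,6) ∈ E(G2) ✓
  (6,8) → (φ(6),φ(8)) = (2,7) ∈ E(G2) ✓
  (6,9) → (φ(6),φ(9)) = (0,7) ∈ E(G2) ✓
  (6,10) → (φ(6),φ(10)) = (6,7) ∈ E(G2) ✓
  (6,11) → (φ(6),φ(11)) = (7,11) ∈ E(G2) ✓
  (7,8) → (φ(7),φ(8)) = (1,2) ∈ E(G2) ✓
  (7,9) → (φ(7),φ(9)) = (0,1) ∈ E(G2) ✓
  (7,10) → (φ(7),φ(10)) = (1,6) ∈ E(G2) ✓
  (7,11) → (φ(7),φ(11)) = (1,11) ∈ E(G2) ✓
  (8,9) → (φ(8),φ(9)) = (0,2) ∈ E(G2) ✓
  (10,11) → (φ(10),φ(11)) = (6,11) ∈ E(G2) ✓
All 37 edges of G1 map to edges of G2, and |E(G1)| = |E(G2)| = 37, so φ is a bijection on edges as well as vertices. Hence G1 ≅ G2.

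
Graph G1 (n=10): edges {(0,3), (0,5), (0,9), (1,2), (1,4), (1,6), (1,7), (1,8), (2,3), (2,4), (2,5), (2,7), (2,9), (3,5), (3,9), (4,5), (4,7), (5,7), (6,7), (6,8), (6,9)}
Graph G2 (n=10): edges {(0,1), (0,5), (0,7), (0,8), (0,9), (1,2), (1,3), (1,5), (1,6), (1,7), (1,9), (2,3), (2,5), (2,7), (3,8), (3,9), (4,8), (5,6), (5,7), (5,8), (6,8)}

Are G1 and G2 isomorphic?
No, not isomorphic

The graphs are NOT isomorphic.

Degrees in G1: deg(0)=3, deg(1)=5, deg(2)=6, deg(3)=4, deg(4)=4, deg(5)=5, deg(6)=4, deg(7)=5, deg(8)=2, deg(9)=4.
Sorted degree sequence of G1: [6, 5, 5, 5, 4, 4, 4, 4, 3, 2].
Degrees in G2: deg(0)=5, deg(1)=7, deg(2)=4, deg(3)=4, deg(4)=1, deg(5)=6, deg(6)=3, deg(7)=4, deg(8)=5, deg(9)=3.
Sorted degree sequence of G2: [7, 6, 5, 5, 4, 4, 4, 3, 3, 1].
The (sorted) degree sequence is an isomorphism invariant, so since G1 and G2 have different degree sequences they cannot be isomorphic.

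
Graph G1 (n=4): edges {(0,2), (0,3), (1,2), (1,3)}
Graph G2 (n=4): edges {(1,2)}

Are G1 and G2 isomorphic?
No, not isomorphic

The graphs are NOT isomorphic.

Degrees in G1: deg(0)=2, deg(1)=2, deg(2)=2, deg(3)=2.
Sorted degree sequence of G1: [2, 2, 2, 2].
Degrees in G2: deg(0)=0, deg(1)=1, deg(2)=1, deg(3)=0.
Sorted degree sequence of G2: [1, 1, 0, 0].
The (sorted) degree sequence is an isomorphism invariant, so since G1 and G2 have different degree sequences they cannot be isomorphic.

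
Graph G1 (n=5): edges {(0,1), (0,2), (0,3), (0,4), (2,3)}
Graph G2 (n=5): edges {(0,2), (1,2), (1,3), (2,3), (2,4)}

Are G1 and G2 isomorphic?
Yes, isomorphic

The graphs are isomorphic.
One valid mapping φ: V(G1) → V(G2): 0→2, 1→0, 2→1, 3→3, 4→4

Verify φ preserves adjacency — for each edge of G1, its image is an edge of G2:
  (0,1) → (φ(0),φ(1)) = (0,2) ∈ E(G2) ✓
  (0,2) → (φ(0),φ(2)) = (1,2) ∈ E(G2) ✓
  (0,3) → (φ(0),φ(3)) = (2,3) ∈ E(G2) ✓
  (0,4) → (φ(0),φ(4)) = (2,4) ∈ E(G2) ✓
  (2,3) → (φ(2),φ(3)) = (1,3) ∈ E(G2) ✓
All 5 edges of G1 map to edges of G2, and |E(G1)| = |E(G2)| = 5, so φ is a bijection on edges as well as vertices. Hence G1 ≅ G2.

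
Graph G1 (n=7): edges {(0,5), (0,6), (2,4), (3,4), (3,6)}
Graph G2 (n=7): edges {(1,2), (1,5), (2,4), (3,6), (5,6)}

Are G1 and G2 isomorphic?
Yes, isomorphic

The graphs are isomorphic.
One valid mapping φ: V(G1) → V(G2): 0→6, 1→0, 2→4, 3→1, 4→2, 5→3, 6→5

Verify φ preserves adjacency — for each edge of G1, its image is an edge of G2:
  (0,5) → (φ(0),φ(5)) = (3,6) ∈ E(G2) ✓
  (0,6) → (φ(0),φ(6)) = (5,6) ∈ E(G2) ✓
  (2,4) → (φ(2),φ(4)) = (2,4) ∈ E(G2) ✓
  (3,4) → (φ(3),φ(4)) = (1,2) ∈ E(G2) ✓
  (3,6) → (φ(3),φ(6)) = (1,5) ∈ E(G2) ✓
All 5 edges of G1 map to edges of G2, and |E(G1)| = |E(G2)| = 5, so φ is a bijection on edges as well as vertices. Hence G1 ≅ G2.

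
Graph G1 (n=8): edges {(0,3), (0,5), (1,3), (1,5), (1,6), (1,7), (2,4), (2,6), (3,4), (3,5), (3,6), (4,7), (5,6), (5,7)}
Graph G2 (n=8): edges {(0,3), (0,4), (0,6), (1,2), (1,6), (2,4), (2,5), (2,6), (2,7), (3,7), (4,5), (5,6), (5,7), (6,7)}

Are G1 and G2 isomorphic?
Yes, isomorphic

The graphs are isomorphic.
One valid mapping φ: V(G1) → V(G2): 0→1, 1→5, 2→3, 3→6, 4→0, 5→2, 6→7, 7→4

Verify φ preserves adjacency — for each edge of G1, its image is an edge of G2:
  (0,3) → (φ(0),φ(3)) = (1,6) ∈ E(G2) ✓
  (0,5) → (φ(0),φ(5)) = (1,2) ∈ E(G2) ✓
  (1,3) → (φ(1),φ(3)) = (5,6) ∈ E(G2) ✓
  (1,5) → (φ(1),φ(5)) = (2,5) ∈ E(G2) ✓
  (1,6) → (φ(1),φ(6)) = (5,7) ∈ E(G2) ✓
  (1,7) → (φ(1),φ(7)) = (4,5) ∈ E(G2) ✓
  (2,4) → (φ(2),φ(4)) = (0,3) ∈ E(G2) ✓
  (2,6) → (φ(2),φ(6)) = (3,7) ∈ E(G2) ✓
  (3,4) → (φ(3),φ(4)) = (0,6) ∈ E(G2) ✓
  (3,5) → (φ(3),φ(5)) = (2,6) ∈ E(G2) ✓
  (3,6) → (φ(3),φ(6)) = (6,7) ∈ E(G2) ✓
  (4,7) → (φ(4),φ(7)) = (0,4) ∈ E(G2) ✓
  (5,6) → (φ(5),φ(6)) = (2,7) ∈ E(G2) ✓
  (5,7) → (φ(5),φ(7)) = (2,4) ∈ E(G2) ✓
All 14 edges of G1 map to edges of G2, and |E(G1)| = |E(G2)| = 14, so φ is a bijection on edges as well as vertices. Hence G1 ≅ G2.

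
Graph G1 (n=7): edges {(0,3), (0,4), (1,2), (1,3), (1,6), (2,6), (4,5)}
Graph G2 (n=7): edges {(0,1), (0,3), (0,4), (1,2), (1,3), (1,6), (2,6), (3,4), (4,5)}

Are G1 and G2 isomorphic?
No, not isomorphic

The graphs are NOT isomorphic.

Counting edges: G1 has 7 edge(s); G2 has 9 edge(s).
Edge count is an isomorphism invariant (a bijection on vertices induces a bijection on edges), so differing edge counts rule out isomorphism.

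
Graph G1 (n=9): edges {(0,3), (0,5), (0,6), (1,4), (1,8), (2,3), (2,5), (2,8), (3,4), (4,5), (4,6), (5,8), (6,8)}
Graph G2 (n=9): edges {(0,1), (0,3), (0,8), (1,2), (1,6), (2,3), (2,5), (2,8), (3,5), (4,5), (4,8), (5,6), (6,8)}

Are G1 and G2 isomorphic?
Yes, isomorphic

The graphs are isomorphic.
One valid mapping φ: V(G1) → V(G2): 0→1, 1→4, 2→3, 3→0, 4→8, 5→2, 6→6, 7→7, 8→5

Verify φ preserves adjacency — for each edge of G1, its image is an edge of G2:
  (0,3) → (φ(0),φ(3)) = (0,1) ∈ E(G2) ✓
  (0,5) → (φ(0),φ(5)) = (1,2) ∈ E(G2) ✓
  (0,6) → (φ(0),φ(6)) = (1,6) ∈ E(G2) ✓
  (1,4) → (φ(1),φ(4)) = (4,8) ∈ E(G2) ✓
  (1,8) → (φ(1),φ(8)) = (4,5) ∈ E(G2) ✓
  (2,3) → (φ(2),φ(3)) = (0,3) ∈ E(G2) ✓
  (2,5) → (φ(2),φ(5)) = (2,3) ∈ E(G2) ✓
  (2,8) → (φ(2),φ(8)) = (3,5) ∈ E(G2) ✓
  (3,4) → (φ(3),φ(4)) = (0,8) ∈ E(G2) ✓
  (4,5) → (φ(4),φ(5)) = (2,8) ∈ E(G2) ✓
  (4,6) → (φ(4),φ(6)) = (6,8) ∈ E(G2) ✓
  (5,8) → (φ(5),φ(8)) = (2,5) ∈ E(G2) ✓
  (6,8) → (φ(6),φ(8)) = (5,6) ∈ E(G2) ✓
All 13 edges of G1 map to edges of G2, and |E(G1)| = |E(G2)| = 13, so φ is a bijection on edges as well as vertices. Hence G1 ≅ G2.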